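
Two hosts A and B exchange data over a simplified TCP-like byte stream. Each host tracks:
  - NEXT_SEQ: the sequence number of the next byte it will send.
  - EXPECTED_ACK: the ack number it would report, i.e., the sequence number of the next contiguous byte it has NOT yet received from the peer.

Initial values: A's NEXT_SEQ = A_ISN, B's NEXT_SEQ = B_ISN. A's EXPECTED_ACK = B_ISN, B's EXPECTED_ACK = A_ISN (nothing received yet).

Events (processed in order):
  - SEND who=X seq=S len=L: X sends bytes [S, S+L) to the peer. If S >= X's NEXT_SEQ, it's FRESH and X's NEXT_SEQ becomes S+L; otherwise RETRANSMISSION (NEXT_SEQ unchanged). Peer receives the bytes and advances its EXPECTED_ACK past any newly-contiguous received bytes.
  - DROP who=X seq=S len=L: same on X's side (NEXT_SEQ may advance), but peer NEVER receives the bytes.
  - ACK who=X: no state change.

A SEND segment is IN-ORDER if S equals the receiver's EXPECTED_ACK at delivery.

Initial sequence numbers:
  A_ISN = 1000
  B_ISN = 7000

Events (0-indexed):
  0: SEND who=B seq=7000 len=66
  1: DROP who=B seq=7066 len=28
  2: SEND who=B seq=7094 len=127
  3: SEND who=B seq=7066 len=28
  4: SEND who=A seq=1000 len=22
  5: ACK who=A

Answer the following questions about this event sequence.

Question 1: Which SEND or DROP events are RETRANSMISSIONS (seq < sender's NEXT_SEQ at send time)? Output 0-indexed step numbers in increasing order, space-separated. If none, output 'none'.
Answer: 3

Derivation:
Step 0: SEND seq=7000 -> fresh
Step 1: DROP seq=7066 -> fresh
Step 2: SEND seq=7094 -> fresh
Step 3: SEND seq=7066 -> retransmit
Step 4: SEND seq=1000 -> fresh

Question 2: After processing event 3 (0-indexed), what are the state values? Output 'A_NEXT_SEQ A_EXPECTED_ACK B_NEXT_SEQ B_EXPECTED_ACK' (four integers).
After event 0: A_seq=1000 A_ack=7066 B_seq=7066 B_ack=1000
After event 1: A_seq=1000 A_ack=7066 B_seq=7094 B_ack=1000
After event 2: A_seq=1000 A_ack=7066 B_seq=7221 B_ack=1000
After event 3: A_seq=1000 A_ack=7221 B_seq=7221 B_ack=1000

1000 7221 7221 1000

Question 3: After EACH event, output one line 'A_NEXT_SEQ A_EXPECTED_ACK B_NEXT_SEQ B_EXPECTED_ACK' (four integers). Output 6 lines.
1000 7066 7066 1000
1000 7066 7094 1000
1000 7066 7221 1000
1000 7221 7221 1000
1022 7221 7221 1022
1022 7221 7221 1022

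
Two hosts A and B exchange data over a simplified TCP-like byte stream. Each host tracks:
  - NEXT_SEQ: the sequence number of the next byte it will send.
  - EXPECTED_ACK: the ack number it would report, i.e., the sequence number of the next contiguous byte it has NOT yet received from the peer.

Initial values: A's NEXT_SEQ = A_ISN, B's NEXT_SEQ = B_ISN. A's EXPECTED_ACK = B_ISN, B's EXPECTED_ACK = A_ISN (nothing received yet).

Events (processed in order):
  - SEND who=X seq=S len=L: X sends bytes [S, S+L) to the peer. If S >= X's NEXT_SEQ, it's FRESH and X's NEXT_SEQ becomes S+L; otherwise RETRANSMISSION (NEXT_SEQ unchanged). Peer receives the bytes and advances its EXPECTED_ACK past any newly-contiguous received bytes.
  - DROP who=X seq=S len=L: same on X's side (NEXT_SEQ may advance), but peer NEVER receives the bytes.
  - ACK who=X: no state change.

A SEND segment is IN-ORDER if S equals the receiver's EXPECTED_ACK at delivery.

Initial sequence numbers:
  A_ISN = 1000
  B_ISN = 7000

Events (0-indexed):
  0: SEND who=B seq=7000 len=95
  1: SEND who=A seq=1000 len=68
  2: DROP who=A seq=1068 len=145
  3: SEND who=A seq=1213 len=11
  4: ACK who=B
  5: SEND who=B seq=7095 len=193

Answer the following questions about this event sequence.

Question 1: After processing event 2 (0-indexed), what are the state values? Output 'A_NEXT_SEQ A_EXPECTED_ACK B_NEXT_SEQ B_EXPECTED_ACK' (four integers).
After event 0: A_seq=1000 A_ack=7095 B_seq=7095 B_ack=1000
After event 1: A_seq=1068 A_ack=7095 B_seq=7095 B_ack=1068
After event 2: A_seq=1213 A_ack=7095 B_seq=7095 B_ack=1068

1213 7095 7095 1068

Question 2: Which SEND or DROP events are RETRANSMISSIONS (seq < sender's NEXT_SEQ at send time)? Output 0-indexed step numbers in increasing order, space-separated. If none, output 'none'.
Answer: none

Derivation:
Step 0: SEND seq=7000 -> fresh
Step 1: SEND seq=1000 -> fresh
Step 2: DROP seq=1068 -> fresh
Step 3: SEND seq=1213 -> fresh
Step 5: SEND seq=7095 -> fresh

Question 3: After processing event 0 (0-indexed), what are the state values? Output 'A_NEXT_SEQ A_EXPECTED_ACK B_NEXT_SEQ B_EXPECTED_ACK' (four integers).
After event 0: A_seq=1000 A_ack=7095 B_seq=7095 B_ack=1000

1000 7095 7095 1000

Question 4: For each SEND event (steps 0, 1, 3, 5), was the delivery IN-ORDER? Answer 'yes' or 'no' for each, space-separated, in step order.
Step 0: SEND seq=7000 -> in-order
Step 1: SEND seq=1000 -> in-order
Step 3: SEND seq=1213 -> out-of-order
Step 5: SEND seq=7095 -> in-order

Answer: yes yes no yes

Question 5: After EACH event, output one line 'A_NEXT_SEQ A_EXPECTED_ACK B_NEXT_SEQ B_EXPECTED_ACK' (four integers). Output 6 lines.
1000 7095 7095 1000
1068 7095 7095 1068
1213 7095 7095 1068
1224 7095 7095 1068
1224 7095 7095 1068
1224 7288 7288 1068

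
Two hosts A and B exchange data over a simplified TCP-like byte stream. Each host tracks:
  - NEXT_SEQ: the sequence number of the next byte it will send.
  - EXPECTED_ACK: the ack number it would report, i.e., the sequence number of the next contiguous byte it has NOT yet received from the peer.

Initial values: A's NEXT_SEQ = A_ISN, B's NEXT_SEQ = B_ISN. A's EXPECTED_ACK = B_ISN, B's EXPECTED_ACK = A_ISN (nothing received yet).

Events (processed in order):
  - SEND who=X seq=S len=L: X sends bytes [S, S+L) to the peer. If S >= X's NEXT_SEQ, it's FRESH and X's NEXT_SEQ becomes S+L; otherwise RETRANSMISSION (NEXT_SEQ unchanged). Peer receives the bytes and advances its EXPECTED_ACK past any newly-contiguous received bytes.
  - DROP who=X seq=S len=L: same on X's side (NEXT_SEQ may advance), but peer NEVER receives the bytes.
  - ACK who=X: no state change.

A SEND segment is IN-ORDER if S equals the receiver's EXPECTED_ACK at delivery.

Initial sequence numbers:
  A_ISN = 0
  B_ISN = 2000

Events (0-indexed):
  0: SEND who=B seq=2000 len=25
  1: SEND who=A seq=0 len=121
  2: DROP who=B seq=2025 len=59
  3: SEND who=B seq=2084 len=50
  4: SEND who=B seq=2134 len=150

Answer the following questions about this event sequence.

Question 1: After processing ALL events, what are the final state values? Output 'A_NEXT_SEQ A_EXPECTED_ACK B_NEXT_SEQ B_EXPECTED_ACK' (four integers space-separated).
After event 0: A_seq=0 A_ack=2025 B_seq=2025 B_ack=0
After event 1: A_seq=121 A_ack=2025 B_seq=2025 B_ack=121
After event 2: A_seq=121 A_ack=2025 B_seq=2084 B_ack=121
After event 3: A_seq=121 A_ack=2025 B_seq=2134 B_ack=121
After event 4: A_seq=121 A_ack=2025 B_seq=2284 B_ack=121

Answer: 121 2025 2284 121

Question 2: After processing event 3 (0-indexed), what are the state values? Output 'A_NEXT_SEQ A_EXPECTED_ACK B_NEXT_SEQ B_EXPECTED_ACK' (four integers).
After event 0: A_seq=0 A_ack=2025 B_seq=2025 B_ack=0
After event 1: A_seq=121 A_ack=2025 B_seq=2025 B_ack=121
After event 2: A_seq=121 A_ack=2025 B_seq=2084 B_ack=121
After event 3: A_seq=121 A_ack=2025 B_seq=2134 B_ack=121

121 2025 2134 121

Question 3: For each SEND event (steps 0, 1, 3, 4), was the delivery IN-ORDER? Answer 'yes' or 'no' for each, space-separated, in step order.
Step 0: SEND seq=2000 -> in-order
Step 1: SEND seq=0 -> in-order
Step 3: SEND seq=2084 -> out-of-order
Step 4: SEND seq=2134 -> out-of-order

Answer: yes yes no no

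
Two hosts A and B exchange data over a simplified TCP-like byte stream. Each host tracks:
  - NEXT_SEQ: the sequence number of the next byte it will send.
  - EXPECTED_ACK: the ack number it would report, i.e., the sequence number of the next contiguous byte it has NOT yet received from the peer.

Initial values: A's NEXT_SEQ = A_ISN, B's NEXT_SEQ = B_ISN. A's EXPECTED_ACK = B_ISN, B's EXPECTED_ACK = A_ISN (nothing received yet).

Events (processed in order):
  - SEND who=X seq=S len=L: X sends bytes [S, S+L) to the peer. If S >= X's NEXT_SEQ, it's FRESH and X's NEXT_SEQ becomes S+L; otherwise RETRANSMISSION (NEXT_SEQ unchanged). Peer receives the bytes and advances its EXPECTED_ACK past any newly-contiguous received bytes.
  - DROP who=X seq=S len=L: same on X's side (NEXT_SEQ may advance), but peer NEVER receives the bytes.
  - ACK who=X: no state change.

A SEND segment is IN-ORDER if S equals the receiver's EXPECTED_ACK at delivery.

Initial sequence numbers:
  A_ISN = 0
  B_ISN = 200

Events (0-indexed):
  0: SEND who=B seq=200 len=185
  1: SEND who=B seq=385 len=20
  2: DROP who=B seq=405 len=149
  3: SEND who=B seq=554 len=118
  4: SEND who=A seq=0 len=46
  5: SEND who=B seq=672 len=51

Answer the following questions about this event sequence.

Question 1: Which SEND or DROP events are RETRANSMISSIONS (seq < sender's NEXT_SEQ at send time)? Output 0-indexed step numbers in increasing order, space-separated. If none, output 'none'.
Answer: none

Derivation:
Step 0: SEND seq=200 -> fresh
Step 1: SEND seq=385 -> fresh
Step 2: DROP seq=405 -> fresh
Step 3: SEND seq=554 -> fresh
Step 4: SEND seq=0 -> fresh
Step 5: SEND seq=672 -> fresh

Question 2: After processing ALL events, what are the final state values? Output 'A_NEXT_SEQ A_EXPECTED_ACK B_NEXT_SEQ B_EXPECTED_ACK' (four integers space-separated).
Answer: 46 405 723 46

Derivation:
After event 0: A_seq=0 A_ack=385 B_seq=385 B_ack=0
After event 1: A_seq=0 A_ack=405 B_seq=405 B_ack=0
After event 2: A_seq=0 A_ack=405 B_seq=554 B_ack=0
After event 3: A_seq=0 A_ack=405 B_seq=672 B_ack=0
After event 4: A_seq=46 A_ack=405 B_seq=672 B_ack=46
After event 5: A_seq=46 A_ack=405 B_seq=723 B_ack=46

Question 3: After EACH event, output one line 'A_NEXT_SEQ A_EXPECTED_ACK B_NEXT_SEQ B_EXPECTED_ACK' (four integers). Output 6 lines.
0 385 385 0
0 405 405 0
0 405 554 0
0 405 672 0
46 405 672 46
46 405 723 46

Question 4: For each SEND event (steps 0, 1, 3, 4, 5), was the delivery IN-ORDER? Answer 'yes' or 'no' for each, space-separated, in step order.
Step 0: SEND seq=200 -> in-order
Step 1: SEND seq=385 -> in-order
Step 3: SEND seq=554 -> out-of-order
Step 4: SEND seq=0 -> in-order
Step 5: SEND seq=672 -> out-of-order

Answer: yes yes no yes no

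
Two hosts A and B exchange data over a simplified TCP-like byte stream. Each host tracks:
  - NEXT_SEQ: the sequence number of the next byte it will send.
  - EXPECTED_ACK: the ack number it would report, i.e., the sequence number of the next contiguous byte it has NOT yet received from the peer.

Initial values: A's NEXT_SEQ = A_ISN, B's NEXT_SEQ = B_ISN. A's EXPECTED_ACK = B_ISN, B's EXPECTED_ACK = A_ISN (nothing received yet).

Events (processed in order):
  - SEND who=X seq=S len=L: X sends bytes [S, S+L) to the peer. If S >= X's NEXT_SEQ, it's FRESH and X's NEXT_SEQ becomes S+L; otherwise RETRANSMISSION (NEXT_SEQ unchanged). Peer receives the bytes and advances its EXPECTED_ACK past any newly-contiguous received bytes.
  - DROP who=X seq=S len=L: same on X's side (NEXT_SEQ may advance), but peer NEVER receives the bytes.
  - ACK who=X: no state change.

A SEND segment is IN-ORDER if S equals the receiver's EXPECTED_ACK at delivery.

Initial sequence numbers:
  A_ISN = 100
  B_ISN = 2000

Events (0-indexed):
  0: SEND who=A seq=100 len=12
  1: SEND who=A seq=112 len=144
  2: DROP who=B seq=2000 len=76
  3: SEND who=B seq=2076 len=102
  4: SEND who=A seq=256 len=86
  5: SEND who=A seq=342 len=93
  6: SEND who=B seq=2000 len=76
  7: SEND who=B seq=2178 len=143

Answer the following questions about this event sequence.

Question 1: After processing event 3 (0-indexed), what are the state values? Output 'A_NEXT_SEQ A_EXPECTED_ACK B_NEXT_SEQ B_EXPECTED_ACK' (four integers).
After event 0: A_seq=112 A_ack=2000 B_seq=2000 B_ack=112
After event 1: A_seq=256 A_ack=2000 B_seq=2000 B_ack=256
After event 2: A_seq=256 A_ack=2000 B_seq=2076 B_ack=256
After event 3: A_seq=256 A_ack=2000 B_seq=2178 B_ack=256

256 2000 2178 256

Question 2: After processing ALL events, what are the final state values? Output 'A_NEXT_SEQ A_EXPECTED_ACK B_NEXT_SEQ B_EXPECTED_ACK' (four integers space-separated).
Answer: 435 2321 2321 435

Derivation:
After event 0: A_seq=112 A_ack=2000 B_seq=2000 B_ack=112
After event 1: A_seq=256 A_ack=2000 B_seq=2000 B_ack=256
After event 2: A_seq=256 A_ack=2000 B_seq=2076 B_ack=256
After event 3: A_seq=256 A_ack=2000 B_seq=2178 B_ack=256
After event 4: A_seq=342 A_ack=2000 B_seq=2178 B_ack=342
After event 5: A_seq=435 A_ack=2000 B_seq=2178 B_ack=435
After event 6: A_seq=435 A_ack=2178 B_seq=2178 B_ack=435
After event 7: A_seq=435 A_ack=2321 B_seq=2321 B_ack=435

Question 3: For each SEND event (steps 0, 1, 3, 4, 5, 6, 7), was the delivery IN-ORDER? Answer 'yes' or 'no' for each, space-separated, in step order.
Answer: yes yes no yes yes yes yes

Derivation:
Step 0: SEND seq=100 -> in-order
Step 1: SEND seq=112 -> in-order
Step 3: SEND seq=2076 -> out-of-order
Step 4: SEND seq=256 -> in-order
Step 5: SEND seq=342 -> in-order
Step 6: SEND seq=2000 -> in-order
Step 7: SEND seq=2178 -> in-order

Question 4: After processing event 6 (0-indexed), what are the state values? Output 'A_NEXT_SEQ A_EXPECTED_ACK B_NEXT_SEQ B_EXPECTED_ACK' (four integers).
After event 0: A_seq=112 A_ack=2000 B_seq=2000 B_ack=112
After event 1: A_seq=256 A_ack=2000 B_seq=2000 B_ack=256
After event 2: A_seq=256 A_ack=2000 B_seq=2076 B_ack=256
After event 3: A_seq=256 A_ack=2000 B_seq=2178 B_ack=256
After event 4: A_seq=342 A_ack=2000 B_seq=2178 B_ack=342
After event 5: A_seq=435 A_ack=2000 B_seq=2178 B_ack=435
After event 6: A_seq=435 A_ack=2178 B_seq=2178 B_ack=435

435 2178 2178 435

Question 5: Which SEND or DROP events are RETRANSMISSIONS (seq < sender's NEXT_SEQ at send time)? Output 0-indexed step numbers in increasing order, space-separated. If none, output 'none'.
Answer: 6

Derivation:
Step 0: SEND seq=100 -> fresh
Step 1: SEND seq=112 -> fresh
Step 2: DROP seq=2000 -> fresh
Step 3: SEND seq=2076 -> fresh
Step 4: SEND seq=256 -> fresh
Step 5: SEND seq=342 -> fresh
Step 6: SEND seq=2000 -> retransmit
Step 7: SEND seq=2178 -> fresh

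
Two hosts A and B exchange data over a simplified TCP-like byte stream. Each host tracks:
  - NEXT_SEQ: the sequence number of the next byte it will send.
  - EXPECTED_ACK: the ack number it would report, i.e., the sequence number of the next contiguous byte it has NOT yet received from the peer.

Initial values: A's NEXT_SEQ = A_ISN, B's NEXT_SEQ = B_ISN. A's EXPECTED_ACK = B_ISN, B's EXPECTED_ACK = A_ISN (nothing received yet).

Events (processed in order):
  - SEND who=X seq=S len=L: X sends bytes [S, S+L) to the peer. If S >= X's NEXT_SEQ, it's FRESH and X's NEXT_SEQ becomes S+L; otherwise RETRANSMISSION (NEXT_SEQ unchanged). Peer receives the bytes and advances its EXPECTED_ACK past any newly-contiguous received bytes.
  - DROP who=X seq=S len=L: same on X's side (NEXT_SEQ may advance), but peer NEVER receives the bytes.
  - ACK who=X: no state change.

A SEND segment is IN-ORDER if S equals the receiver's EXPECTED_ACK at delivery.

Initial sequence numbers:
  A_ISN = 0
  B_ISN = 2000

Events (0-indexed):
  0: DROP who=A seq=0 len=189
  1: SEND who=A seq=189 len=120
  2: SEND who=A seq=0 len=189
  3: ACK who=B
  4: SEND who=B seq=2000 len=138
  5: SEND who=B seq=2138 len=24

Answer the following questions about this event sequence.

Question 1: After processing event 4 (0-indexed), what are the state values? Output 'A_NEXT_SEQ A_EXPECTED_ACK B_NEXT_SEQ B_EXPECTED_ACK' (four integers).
After event 0: A_seq=189 A_ack=2000 B_seq=2000 B_ack=0
After event 1: A_seq=309 A_ack=2000 B_seq=2000 B_ack=0
After event 2: A_seq=309 A_ack=2000 B_seq=2000 B_ack=309
After event 3: A_seq=309 A_ack=2000 B_seq=2000 B_ack=309
After event 4: A_seq=309 A_ack=2138 B_seq=2138 B_ack=309

309 2138 2138 309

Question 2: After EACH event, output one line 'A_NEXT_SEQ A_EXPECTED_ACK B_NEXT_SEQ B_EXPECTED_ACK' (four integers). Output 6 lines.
189 2000 2000 0
309 2000 2000 0
309 2000 2000 309
309 2000 2000 309
309 2138 2138 309
309 2162 2162 309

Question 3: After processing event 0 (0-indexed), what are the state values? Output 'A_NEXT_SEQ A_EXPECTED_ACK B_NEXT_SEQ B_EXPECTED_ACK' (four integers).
After event 0: A_seq=189 A_ack=2000 B_seq=2000 B_ack=0

189 2000 2000 0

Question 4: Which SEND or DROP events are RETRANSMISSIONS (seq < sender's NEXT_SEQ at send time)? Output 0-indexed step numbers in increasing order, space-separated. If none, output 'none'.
Answer: 2

Derivation:
Step 0: DROP seq=0 -> fresh
Step 1: SEND seq=189 -> fresh
Step 2: SEND seq=0 -> retransmit
Step 4: SEND seq=2000 -> fresh
Step 5: SEND seq=2138 -> fresh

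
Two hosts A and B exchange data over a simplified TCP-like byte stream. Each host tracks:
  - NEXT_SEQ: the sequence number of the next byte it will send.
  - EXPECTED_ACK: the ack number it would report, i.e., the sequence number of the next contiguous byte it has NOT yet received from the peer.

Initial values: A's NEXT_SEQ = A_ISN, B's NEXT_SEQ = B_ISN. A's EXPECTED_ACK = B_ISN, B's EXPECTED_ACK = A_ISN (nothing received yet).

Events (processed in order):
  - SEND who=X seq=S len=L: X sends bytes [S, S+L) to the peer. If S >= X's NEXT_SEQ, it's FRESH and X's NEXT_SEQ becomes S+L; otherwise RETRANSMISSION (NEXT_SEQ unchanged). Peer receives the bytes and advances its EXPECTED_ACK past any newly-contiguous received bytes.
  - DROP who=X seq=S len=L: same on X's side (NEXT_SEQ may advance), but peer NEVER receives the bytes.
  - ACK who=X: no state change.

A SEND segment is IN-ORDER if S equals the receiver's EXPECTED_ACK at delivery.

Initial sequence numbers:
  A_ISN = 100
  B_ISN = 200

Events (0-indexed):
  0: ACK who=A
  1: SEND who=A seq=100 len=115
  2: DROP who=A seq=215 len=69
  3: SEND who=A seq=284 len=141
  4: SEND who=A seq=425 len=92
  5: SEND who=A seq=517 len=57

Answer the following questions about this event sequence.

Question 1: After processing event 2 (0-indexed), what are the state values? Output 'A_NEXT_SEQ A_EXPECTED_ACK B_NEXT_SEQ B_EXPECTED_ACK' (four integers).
After event 0: A_seq=100 A_ack=200 B_seq=200 B_ack=100
After event 1: A_seq=215 A_ack=200 B_seq=200 B_ack=215
After event 2: A_seq=284 A_ack=200 B_seq=200 B_ack=215

284 200 200 215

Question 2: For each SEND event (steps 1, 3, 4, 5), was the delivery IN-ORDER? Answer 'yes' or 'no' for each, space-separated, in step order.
Answer: yes no no no

Derivation:
Step 1: SEND seq=100 -> in-order
Step 3: SEND seq=284 -> out-of-order
Step 4: SEND seq=425 -> out-of-order
Step 5: SEND seq=517 -> out-of-order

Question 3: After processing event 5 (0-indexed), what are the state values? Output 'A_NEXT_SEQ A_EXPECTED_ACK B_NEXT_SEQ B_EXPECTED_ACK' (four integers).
After event 0: A_seq=100 A_ack=200 B_seq=200 B_ack=100
After event 1: A_seq=215 A_ack=200 B_seq=200 B_ack=215
After event 2: A_seq=284 A_ack=200 B_seq=200 B_ack=215
After event 3: A_seq=425 A_ack=200 B_seq=200 B_ack=215
After event 4: A_seq=517 A_ack=200 B_seq=200 B_ack=215
After event 5: A_seq=574 A_ack=200 B_seq=200 B_ack=215

574 200 200 215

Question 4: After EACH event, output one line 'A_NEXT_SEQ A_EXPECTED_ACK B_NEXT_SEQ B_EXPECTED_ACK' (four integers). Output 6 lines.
100 200 200 100
215 200 200 215
284 200 200 215
425 200 200 215
517 200 200 215
574 200 200 215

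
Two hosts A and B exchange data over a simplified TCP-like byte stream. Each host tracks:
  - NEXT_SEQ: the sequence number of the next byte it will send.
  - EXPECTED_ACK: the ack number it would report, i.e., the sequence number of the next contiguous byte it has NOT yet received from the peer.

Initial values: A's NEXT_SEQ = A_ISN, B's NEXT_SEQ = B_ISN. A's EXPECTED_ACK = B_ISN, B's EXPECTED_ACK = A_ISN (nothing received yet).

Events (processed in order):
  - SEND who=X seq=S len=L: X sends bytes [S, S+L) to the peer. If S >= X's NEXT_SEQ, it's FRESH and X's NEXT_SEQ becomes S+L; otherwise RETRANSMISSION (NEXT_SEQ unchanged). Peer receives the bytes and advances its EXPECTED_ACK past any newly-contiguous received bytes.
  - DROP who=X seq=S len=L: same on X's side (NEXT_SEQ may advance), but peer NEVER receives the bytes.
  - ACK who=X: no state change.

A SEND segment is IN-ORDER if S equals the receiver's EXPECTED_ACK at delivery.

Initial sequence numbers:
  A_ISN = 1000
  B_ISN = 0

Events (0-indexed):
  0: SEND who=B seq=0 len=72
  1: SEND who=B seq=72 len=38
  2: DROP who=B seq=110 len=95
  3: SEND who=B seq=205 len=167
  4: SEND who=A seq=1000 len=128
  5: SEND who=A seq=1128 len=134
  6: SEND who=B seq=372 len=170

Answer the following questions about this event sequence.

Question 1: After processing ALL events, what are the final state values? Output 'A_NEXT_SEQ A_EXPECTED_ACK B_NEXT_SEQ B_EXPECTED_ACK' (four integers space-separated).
Answer: 1262 110 542 1262

Derivation:
After event 0: A_seq=1000 A_ack=72 B_seq=72 B_ack=1000
After event 1: A_seq=1000 A_ack=110 B_seq=110 B_ack=1000
After event 2: A_seq=1000 A_ack=110 B_seq=205 B_ack=1000
After event 3: A_seq=1000 A_ack=110 B_seq=372 B_ack=1000
After event 4: A_seq=1128 A_ack=110 B_seq=372 B_ack=1128
After event 5: A_seq=1262 A_ack=110 B_seq=372 B_ack=1262
After event 6: A_seq=1262 A_ack=110 B_seq=542 B_ack=1262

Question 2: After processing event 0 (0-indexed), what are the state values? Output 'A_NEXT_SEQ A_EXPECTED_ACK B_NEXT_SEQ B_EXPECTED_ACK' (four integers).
After event 0: A_seq=1000 A_ack=72 B_seq=72 B_ack=1000

1000 72 72 1000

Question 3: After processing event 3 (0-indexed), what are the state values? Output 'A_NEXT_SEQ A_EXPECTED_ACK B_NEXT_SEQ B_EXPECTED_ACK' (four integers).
After event 0: A_seq=1000 A_ack=72 B_seq=72 B_ack=1000
After event 1: A_seq=1000 A_ack=110 B_seq=110 B_ack=1000
After event 2: A_seq=1000 A_ack=110 B_seq=205 B_ack=1000
After event 3: A_seq=1000 A_ack=110 B_seq=372 B_ack=1000

1000 110 372 1000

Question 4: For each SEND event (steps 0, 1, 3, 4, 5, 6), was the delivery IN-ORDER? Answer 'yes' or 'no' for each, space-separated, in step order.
Step 0: SEND seq=0 -> in-order
Step 1: SEND seq=72 -> in-order
Step 3: SEND seq=205 -> out-of-order
Step 4: SEND seq=1000 -> in-order
Step 5: SEND seq=1128 -> in-order
Step 6: SEND seq=372 -> out-of-order

Answer: yes yes no yes yes no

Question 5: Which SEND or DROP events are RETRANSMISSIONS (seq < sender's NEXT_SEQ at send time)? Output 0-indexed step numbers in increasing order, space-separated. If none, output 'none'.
Step 0: SEND seq=0 -> fresh
Step 1: SEND seq=72 -> fresh
Step 2: DROP seq=110 -> fresh
Step 3: SEND seq=205 -> fresh
Step 4: SEND seq=1000 -> fresh
Step 5: SEND seq=1128 -> fresh
Step 6: SEND seq=372 -> fresh

Answer: none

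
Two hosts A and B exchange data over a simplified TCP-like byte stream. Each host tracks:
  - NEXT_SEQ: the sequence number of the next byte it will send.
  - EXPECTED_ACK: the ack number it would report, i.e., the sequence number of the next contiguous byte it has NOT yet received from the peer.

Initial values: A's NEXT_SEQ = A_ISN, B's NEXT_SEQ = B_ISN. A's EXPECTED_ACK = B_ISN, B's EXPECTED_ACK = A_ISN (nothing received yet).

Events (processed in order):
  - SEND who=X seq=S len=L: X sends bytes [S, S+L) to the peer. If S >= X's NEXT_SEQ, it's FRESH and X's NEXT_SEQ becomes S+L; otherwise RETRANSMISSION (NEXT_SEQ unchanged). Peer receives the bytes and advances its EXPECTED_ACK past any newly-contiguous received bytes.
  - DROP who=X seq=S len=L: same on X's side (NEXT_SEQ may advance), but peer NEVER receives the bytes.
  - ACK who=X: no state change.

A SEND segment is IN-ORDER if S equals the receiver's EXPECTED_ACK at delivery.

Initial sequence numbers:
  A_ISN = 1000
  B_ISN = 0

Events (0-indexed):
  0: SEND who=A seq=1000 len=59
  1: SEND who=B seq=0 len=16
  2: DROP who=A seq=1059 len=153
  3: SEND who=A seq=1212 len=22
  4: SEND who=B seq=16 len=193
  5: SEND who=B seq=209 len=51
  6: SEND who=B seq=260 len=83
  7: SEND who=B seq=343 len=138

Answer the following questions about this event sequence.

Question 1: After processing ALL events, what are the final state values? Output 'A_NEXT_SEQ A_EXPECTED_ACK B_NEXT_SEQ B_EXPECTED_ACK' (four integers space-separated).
Answer: 1234 481 481 1059

Derivation:
After event 0: A_seq=1059 A_ack=0 B_seq=0 B_ack=1059
After event 1: A_seq=1059 A_ack=16 B_seq=16 B_ack=1059
After event 2: A_seq=1212 A_ack=16 B_seq=16 B_ack=1059
After event 3: A_seq=1234 A_ack=16 B_seq=16 B_ack=1059
After event 4: A_seq=1234 A_ack=209 B_seq=209 B_ack=1059
After event 5: A_seq=1234 A_ack=260 B_seq=260 B_ack=1059
After event 6: A_seq=1234 A_ack=343 B_seq=343 B_ack=1059
After event 7: A_seq=1234 A_ack=481 B_seq=481 B_ack=1059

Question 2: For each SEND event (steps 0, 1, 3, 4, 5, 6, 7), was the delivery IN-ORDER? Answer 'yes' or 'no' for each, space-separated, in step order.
Step 0: SEND seq=1000 -> in-order
Step 1: SEND seq=0 -> in-order
Step 3: SEND seq=1212 -> out-of-order
Step 4: SEND seq=16 -> in-order
Step 5: SEND seq=209 -> in-order
Step 6: SEND seq=260 -> in-order
Step 7: SEND seq=343 -> in-order

Answer: yes yes no yes yes yes yes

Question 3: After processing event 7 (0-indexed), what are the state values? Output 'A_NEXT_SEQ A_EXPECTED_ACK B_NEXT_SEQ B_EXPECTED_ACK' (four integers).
After event 0: A_seq=1059 A_ack=0 B_seq=0 B_ack=1059
After event 1: A_seq=1059 A_ack=16 B_seq=16 B_ack=1059
After event 2: A_seq=1212 A_ack=16 B_seq=16 B_ack=1059
After event 3: A_seq=1234 A_ack=16 B_seq=16 B_ack=1059
After event 4: A_seq=1234 A_ack=209 B_seq=209 B_ack=1059
After event 5: A_seq=1234 A_ack=260 B_seq=260 B_ack=1059
After event 6: A_seq=1234 A_ack=343 B_seq=343 B_ack=1059
After event 7: A_seq=1234 A_ack=481 B_seq=481 B_ack=1059

1234 481 481 1059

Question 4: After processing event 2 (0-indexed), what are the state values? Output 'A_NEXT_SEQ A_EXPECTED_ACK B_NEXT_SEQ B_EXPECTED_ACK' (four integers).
After event 0: A_seq=1059 A_ack=0 B_seq=0 B_ack=1059
After event 1: A_seq=1059 A_ack=16 B_seq=16 B_ack=1059
After event 2: A_seq=1212 A_ack=16 B_seq=16 B_ack=1059

1212 16 16 1059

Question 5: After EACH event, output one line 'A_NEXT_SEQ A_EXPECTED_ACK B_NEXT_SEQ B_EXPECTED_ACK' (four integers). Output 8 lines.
1059 0 0 1059
1059 16 16 1059
1212 16 16 1059
1234 16 16 1059
1234 209 209 1059
1234 260 260 1059
1234 343 343 1059
1234 481 481 1059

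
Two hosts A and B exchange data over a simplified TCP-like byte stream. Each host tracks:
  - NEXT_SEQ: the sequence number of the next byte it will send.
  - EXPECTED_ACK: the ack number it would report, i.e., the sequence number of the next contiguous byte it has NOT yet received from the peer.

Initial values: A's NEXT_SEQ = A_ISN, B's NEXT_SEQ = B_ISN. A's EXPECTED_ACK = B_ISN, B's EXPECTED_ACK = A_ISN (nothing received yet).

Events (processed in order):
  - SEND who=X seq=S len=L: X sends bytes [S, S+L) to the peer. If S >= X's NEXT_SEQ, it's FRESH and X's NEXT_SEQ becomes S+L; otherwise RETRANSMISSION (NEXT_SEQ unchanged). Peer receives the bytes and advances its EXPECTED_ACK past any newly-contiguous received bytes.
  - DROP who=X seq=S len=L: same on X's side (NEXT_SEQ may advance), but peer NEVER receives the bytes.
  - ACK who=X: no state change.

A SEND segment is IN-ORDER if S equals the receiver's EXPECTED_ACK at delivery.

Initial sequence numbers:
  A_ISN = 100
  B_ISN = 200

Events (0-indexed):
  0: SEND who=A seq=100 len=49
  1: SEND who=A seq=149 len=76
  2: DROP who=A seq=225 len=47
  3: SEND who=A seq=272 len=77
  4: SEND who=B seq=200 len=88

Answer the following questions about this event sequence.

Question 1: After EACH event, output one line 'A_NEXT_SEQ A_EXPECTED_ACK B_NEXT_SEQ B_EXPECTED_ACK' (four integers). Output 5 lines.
149 200 200 149
225 200 200 225
272 200 200 225
349 200 200 225
349 288 288 225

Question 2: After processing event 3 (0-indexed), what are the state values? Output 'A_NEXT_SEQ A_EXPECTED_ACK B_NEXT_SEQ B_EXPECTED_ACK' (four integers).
After event 0: A_seq=149 A_ack=200 B_seq=200 B_ack=149
After event 1: A_seq=225 A_ack=200 B_seq=200 B_ack=225
After event 2: A_seq=272 A_ack=200 B_seq=200 B_ack=225
After event 3: A_seq=349 A_ack=200 B_seq=200 B_ack=225

349 200 200 225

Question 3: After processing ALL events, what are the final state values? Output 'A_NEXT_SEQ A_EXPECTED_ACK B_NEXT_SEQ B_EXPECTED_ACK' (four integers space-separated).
Answer: 349 288 288 225

Derivation:
After event 0: A_seq=149 A_ack=200 B_seq=200 B_ack=149
After event 1: A_seq=225 A_ack=200 B_seq=200 B_ack=225
After event 2: A_seq=272 A_ack=200 B_seq=200 B_ack=225
After event 3: A_seq=349 A_ack=200 B_seq=200 B_ack=225
After event 4: A_seq=349 A_ack=288 B_seq=288 B_ack=225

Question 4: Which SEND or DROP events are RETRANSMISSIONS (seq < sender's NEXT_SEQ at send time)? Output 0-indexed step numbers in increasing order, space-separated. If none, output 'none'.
Step 0: SEND seq=100 -> fresh
Step 1: SEND seq=149 -> fresh
Step 2: DROP seq=225 -> fresh
Step 3: SEND seq=272 -> fresh
Step 4: SEND seq=200 -> fresh

Answer: none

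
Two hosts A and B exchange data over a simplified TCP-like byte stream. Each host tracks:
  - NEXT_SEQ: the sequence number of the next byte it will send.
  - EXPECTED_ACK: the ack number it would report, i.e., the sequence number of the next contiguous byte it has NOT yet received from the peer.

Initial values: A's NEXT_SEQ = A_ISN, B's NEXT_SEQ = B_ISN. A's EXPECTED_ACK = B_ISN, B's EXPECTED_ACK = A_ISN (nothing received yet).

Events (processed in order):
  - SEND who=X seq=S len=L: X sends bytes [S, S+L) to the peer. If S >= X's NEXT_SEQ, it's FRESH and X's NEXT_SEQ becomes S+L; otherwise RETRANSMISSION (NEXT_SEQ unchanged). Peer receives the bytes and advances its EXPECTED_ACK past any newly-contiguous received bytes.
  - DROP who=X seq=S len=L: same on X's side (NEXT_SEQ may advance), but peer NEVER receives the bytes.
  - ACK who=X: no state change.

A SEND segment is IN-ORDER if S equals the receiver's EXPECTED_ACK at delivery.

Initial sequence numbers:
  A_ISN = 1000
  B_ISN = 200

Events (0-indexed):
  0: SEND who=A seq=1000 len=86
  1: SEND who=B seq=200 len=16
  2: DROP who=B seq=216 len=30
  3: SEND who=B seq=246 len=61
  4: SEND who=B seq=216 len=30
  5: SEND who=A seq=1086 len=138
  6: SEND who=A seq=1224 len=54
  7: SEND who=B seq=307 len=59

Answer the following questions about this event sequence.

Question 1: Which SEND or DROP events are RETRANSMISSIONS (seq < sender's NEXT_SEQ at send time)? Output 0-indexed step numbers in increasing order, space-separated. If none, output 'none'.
Answer: 4

Derivation:
Step 0: SEND seq=1000 -> fresh
Step 1: SEND seq=200 -> fresh
Step 2: DROP seq=216 -> fresh
Step 3: SEND seq=246 -> fresh
Step 4: SEND seq=216 -> retransmit
Step 5: SEND seq=1086 -> fresh
Step 6: SEND seq=1224 -> fresh
Step 7: SEND seq=307 -> fresh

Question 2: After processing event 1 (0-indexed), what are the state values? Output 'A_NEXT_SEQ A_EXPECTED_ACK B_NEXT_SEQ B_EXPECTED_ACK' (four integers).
After event 0: A_seq=1086 A_ack=200 B_seq=200 B_ack=1086
After event 1: A_seq=1086 A_ack=216 B_seq=216 B_ack=1086

1086 216 216 1086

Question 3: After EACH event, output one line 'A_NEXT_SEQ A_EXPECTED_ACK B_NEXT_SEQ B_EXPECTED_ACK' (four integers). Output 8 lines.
1086 200 200 1086
1086 216 216 1086
1086 216 246 1086
1086 216 307 1086
1086 307 307 1086
1224 307 307 1224
1278 307 307 1278
1278 366 366 1278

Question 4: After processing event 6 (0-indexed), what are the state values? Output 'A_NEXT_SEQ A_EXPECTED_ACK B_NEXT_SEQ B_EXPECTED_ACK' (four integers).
After event 0: A_seq=1086 A_ack=200 B_seq=200 B_ack=1086
After event 1: A_seq=1086 A_ack=216 B_seq=216 B_ack=1086
After event 2: A_seq=1086 A_ack=216 B_seq=246 B_ack=1086
After event 3: A_seq=1086 A_ack=216 B_seq=307 B_ack=1086
After event 4: A_seq=1086 A_ack=307 B_seq=307 B_ack=1086
After event 5: A_seq=1224 A_ack=307 B_seq=307 B_ack=1224
After event 6: A_seq=1278 A_ack=307 B_seq=307 B_ack=1278

1278 307 307 1278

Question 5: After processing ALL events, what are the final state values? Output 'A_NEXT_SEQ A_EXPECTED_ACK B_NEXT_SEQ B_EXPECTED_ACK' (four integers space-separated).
Answer: 1278 366 366 1278

Derivation:
After event 0: A_seq=1086 A_ack=200 B_seq=200 B_ack=1086
After event 1: A_seq=1086 A_ack=216 B_seq=216 B_ack=1086
After event 2: A_seq=1086 A_ack=216 B_seq=246 B_ack=1086
After event 3: A_seq=1086 A_ack=216 B_seq=307 B_ack=1086
After event 4: A_seq=1086 A_ack=307 B_seq=307 B_ack=1086
After event 5: A_seq=1224 A_ack=307 B_seq=307 B_ack=1224
After event 6: A_seq=1278 A_ack=307 B_seq=307 B_ack=1278
After event 7: A_seq=1278 A_ack=366 B_seq=366 B_ack=1278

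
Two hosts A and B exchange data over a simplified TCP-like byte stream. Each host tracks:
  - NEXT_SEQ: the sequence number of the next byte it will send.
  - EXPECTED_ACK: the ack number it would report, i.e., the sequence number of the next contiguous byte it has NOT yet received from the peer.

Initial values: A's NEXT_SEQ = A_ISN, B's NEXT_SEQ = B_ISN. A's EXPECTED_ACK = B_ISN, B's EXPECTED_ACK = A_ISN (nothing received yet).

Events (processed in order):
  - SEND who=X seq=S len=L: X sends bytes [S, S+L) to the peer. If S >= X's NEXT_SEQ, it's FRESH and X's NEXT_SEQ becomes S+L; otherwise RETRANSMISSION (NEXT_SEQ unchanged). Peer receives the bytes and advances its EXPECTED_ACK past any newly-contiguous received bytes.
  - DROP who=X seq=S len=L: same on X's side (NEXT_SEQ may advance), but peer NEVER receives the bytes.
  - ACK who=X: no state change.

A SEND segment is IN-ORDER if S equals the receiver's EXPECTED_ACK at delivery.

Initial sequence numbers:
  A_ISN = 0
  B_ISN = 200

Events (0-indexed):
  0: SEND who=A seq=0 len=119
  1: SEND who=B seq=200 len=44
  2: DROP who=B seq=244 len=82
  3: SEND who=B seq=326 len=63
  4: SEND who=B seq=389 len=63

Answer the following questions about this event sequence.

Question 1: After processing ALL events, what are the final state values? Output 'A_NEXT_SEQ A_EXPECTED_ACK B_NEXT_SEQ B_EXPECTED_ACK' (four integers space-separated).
After event 0: A_seq=119 A_ack=200 B_seq=200 B_ack=119
After event 1: A_seq=119 A_ack=244 B_seq=244 B_ack=119
After event 2: A_seq=119 A_ack=244 B_seq=326 B_ack=119
After event 3: A_seq=119 A_ack=244 B_seq=389 B_ack=119
After event 4: A_seq=119 A_ack=244 B_seq=452 B_ack=119

Answer: 119 244 452 119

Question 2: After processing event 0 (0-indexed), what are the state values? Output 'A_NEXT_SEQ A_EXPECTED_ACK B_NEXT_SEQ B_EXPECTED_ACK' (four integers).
After event 0: A_seq=119 A_ack=200 B_seq=200 B_ack=119

119 200 200 119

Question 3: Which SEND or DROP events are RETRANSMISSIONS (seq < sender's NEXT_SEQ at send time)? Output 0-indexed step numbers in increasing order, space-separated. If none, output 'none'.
Answer: none

Derivation:
Step 0: SEND seq=0 -> fresh
Step 1: SEND seq=200 -> fresh
Step 2: DROP seq=244 -> fresh
Step 3: SEND seq=326 -> fresh
Step 4: SEND seq=389 -> fresh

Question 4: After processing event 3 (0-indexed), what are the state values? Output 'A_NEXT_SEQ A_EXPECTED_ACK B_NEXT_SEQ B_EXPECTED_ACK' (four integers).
After event 0: A_seq=119 A_ack=200 B_seq=200 B_ack=119
After event 1: A_seq=119 A_ack=244 B_seq=244 B_ack=119
After event 2: A_seq=119 A_ack=244 B_seq=326 B_ack=119
After event 3: A_seq=119 A_ack=244 B_seq=389 B_ack=119

119 244 389 119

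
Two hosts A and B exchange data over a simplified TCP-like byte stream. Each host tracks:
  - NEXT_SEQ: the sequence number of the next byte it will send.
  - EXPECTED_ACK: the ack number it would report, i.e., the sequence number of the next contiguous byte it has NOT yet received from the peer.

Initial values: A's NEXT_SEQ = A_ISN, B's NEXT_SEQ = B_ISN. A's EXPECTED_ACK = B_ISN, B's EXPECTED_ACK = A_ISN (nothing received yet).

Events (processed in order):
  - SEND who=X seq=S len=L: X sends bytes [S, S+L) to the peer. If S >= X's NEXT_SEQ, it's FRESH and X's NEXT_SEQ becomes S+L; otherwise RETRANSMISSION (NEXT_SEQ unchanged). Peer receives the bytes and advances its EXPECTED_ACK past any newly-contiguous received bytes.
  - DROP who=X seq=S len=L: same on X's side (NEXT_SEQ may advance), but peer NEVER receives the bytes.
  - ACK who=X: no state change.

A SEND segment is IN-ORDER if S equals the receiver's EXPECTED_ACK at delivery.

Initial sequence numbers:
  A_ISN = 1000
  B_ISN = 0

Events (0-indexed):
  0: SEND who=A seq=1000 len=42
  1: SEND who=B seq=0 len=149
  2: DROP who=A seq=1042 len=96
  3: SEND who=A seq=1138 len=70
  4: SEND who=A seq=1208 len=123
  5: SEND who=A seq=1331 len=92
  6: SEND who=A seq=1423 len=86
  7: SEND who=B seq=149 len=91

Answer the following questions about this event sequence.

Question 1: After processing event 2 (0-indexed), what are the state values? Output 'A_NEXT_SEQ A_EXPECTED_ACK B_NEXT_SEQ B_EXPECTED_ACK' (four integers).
After event 0: A_seq=1042 A_ack=0 B_seq=0 B_ack=1042
After event 1: A_seq=1042 A_ack=149 B_seq=149 B_ack=1042
After event 2: A_seq=1138 A_ack=149 B_seq=149 B_ack=1042

1138 149 149 1042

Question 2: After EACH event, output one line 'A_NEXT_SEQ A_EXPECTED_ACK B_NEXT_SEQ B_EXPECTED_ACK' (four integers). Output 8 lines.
1042 0 0 1042
1042 149 149 1042
1138 149 149 1042
1208 149 149 1042
1331 149 149 1042
1423 149 149 1042
1509 149 149 1042
1509 240 240 1042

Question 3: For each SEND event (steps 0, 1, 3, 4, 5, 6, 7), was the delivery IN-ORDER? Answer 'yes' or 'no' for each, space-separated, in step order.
Step 0: SEND seq=1000 -> in-order
Step 1: SEND seq=0 -> in-order
Step 3: SEND seq=1138 -> out-of-order
Step 4: SEND seq=1208 -> out-of-order
Step 5: SEND seq=1331 -> out-of-order
Step 6: SEND seq=1423 -> out-of-order
Step 7: SEND seq=149 -> in-order

Answer: yes yes no no no no yes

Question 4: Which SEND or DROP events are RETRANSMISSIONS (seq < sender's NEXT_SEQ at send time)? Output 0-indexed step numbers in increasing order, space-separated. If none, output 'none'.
Step 0: SEND seq=1000 -> fresh
Step 1: SEND seq=0 -> fresh
Step 2: DROP seq=1042 -> fresh
Step 3: SEND seq=1138 -> fresh
Step 4: SEND seq=1208 -> fresh
Step 5: SEND seq=1331 -> fresh
Step 6: SEND seq=1423 -> fresh
Step 7: SEND seq=149 -> fresh

Answer: none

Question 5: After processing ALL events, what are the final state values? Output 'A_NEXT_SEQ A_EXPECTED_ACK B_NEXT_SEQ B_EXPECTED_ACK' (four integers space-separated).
After event 0: A_seq=1042 A_ack=0 B_seq=0 B_ack=1042
After event 1: A_seq=1042 A_ack=149 B_seq=149 B_ack=1042
After event 2: A_seq=1138 A_ack=149 B_seq=149 B_ack=1042
After event 3: A_seq=1208 A_ack=149 B_seq=149 B_ack=1042
After event 4: A_seq=1331 A_ack=149 B_seq=149 B_ack=1042
After event 5: A_seq=1423 A_ack=149 B_seq=149 B_ack=1042
After event 6: A_seq=1509 A_ack=149 B_seq=149 B_ack=1042
After event 7: A_seq=1509 A_ack=240 B_seq=240 B_ack=1042

Answer: 1509 240 240 1042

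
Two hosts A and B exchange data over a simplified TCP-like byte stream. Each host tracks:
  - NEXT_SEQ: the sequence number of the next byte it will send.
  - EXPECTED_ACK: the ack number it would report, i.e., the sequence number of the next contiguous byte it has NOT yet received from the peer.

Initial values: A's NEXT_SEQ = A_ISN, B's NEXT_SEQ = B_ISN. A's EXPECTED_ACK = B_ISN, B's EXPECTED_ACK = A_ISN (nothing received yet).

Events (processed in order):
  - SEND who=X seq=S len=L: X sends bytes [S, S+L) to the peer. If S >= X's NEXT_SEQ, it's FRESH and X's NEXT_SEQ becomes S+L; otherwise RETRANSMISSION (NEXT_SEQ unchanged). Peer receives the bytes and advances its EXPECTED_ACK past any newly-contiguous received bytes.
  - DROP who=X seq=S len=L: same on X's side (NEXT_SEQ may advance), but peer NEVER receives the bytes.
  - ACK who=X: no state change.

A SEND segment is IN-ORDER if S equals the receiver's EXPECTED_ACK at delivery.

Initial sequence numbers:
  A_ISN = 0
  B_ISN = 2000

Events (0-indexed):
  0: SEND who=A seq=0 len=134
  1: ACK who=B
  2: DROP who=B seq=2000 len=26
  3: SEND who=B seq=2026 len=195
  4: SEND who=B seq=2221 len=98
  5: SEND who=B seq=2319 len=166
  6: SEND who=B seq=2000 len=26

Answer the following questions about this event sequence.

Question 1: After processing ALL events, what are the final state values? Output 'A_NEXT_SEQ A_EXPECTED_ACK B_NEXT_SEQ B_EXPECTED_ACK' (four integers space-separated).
Answer: 134 2485 2485 134

Derivation:
After event 0: A_seq=134 A_ack=2000 B_seq=2000 B_ack=134
After event 1: A_seq=134 A_ack=2000 B_seq=2000 B_ack=134
After event 2: A_seq=134 A_ack=2000 B_seq=2026 B_ack=134
After event 3: A_seq=134 A_ack=2000 B_seq=2221 B_ack=134
After event 4: A_seq=134 A_ack=2000 B_seq=2319 B_ack=134
After event 5: A_seq=134 A_ack=2000 B_seq=2485 B_ack=134
After event 6: A_seq=134 A_ack=2485 B_seq=2485 B_ack=134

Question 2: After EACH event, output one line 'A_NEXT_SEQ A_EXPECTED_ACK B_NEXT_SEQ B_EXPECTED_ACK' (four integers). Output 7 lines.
134 2000 2000 134
134 2000 2000 134
134 2000 2026 134
134 2000 2221 134
134 2000 2319 134
134 2000 2485 134
134 2485 2485 134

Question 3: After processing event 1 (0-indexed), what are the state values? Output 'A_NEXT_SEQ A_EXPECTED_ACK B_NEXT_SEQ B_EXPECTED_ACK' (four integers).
After event 0: A_seq=134 A_ack=2000 B_seq=2000 B_ack=134
After event 1: A_seq=134 A_ack=2000 B_seq=2000 B_ack=134

134 2000 2000 134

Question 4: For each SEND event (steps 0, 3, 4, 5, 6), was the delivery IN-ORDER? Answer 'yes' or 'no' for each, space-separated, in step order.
Answer: yes no no no yes

Derivation:
Step 0: SEND seq=0 -> in-order
Step 3: SEND seq=2026 -> out-of-order
Step 4: SEND seq=2221 -> out-of-order
Step 5: SEND seq=2319 -> out-of-order
Step 6: SEND seq=2000 -> in-order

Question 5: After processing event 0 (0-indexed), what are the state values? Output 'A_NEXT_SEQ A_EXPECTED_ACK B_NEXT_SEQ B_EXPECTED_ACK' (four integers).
After event 0: A_seq=134 A_ack=2000 B_seq=2000 B_ack=134

134 2000 2000 134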